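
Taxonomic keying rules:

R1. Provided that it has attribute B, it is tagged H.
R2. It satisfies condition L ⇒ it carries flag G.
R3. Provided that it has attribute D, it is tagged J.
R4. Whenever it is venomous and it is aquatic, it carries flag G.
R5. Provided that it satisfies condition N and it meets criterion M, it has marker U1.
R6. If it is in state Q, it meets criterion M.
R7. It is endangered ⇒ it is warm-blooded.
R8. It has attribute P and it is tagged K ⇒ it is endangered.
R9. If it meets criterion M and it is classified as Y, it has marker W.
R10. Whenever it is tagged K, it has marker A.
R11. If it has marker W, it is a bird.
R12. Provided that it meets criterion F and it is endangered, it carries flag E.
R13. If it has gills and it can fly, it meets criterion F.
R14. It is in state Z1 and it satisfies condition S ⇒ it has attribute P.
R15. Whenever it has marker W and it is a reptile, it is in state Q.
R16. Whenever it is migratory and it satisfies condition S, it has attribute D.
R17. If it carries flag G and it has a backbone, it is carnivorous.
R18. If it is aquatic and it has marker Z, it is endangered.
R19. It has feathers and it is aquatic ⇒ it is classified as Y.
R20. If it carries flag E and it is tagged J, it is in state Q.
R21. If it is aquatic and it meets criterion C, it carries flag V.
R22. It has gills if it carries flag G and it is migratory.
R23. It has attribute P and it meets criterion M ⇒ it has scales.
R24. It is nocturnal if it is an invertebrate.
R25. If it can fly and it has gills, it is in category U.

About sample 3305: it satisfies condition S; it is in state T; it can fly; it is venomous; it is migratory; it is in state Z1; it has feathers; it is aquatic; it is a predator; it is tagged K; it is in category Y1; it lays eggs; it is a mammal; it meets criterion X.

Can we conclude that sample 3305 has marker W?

By R4 (it is venomous, it is aquatic): it carries flag G.
By R14 (it is in state Z1, it satisfies condition S): it has attribute P.
By R16 (it is migratory, it satisfies condition S): it has attribute D.
By R19 (it has feathers, it is aquatic): it is classified as Y.
By R22 (it carries flag G, it is migratory): it has gills.
By R3 (it has attribute D): it is tagged J.
By R8 (it has attribute P, it is tagged K): it is endangered.
By R13 (it has gills, it can fly): it meets criterion F.
By R12 (it meets criterion F, it is endangered): it carries flag E.
By R20 (it carries flag E, it is tagged J): it is in state Q.
By R6 (it is in state Q): it meets criterion M.
By R9 (it meets criterion M, it is classified as Y): it has marker W.

Yes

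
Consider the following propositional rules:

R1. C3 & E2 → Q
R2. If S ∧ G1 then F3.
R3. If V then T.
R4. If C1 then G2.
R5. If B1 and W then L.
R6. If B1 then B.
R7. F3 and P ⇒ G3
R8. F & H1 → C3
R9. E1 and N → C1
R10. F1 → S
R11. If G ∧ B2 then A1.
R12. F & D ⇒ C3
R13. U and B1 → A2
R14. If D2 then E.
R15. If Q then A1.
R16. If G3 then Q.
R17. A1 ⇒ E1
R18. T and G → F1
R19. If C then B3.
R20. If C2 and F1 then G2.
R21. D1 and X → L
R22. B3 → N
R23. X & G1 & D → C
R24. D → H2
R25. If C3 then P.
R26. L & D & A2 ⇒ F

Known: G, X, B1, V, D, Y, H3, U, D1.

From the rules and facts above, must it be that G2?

No

Forward chaining from the given facts derives: T, B, A2, F1, L, H2, F, S, C3, P.
Rules concluding G2: R4 needs C1; R20 needs C2 — none of these are established.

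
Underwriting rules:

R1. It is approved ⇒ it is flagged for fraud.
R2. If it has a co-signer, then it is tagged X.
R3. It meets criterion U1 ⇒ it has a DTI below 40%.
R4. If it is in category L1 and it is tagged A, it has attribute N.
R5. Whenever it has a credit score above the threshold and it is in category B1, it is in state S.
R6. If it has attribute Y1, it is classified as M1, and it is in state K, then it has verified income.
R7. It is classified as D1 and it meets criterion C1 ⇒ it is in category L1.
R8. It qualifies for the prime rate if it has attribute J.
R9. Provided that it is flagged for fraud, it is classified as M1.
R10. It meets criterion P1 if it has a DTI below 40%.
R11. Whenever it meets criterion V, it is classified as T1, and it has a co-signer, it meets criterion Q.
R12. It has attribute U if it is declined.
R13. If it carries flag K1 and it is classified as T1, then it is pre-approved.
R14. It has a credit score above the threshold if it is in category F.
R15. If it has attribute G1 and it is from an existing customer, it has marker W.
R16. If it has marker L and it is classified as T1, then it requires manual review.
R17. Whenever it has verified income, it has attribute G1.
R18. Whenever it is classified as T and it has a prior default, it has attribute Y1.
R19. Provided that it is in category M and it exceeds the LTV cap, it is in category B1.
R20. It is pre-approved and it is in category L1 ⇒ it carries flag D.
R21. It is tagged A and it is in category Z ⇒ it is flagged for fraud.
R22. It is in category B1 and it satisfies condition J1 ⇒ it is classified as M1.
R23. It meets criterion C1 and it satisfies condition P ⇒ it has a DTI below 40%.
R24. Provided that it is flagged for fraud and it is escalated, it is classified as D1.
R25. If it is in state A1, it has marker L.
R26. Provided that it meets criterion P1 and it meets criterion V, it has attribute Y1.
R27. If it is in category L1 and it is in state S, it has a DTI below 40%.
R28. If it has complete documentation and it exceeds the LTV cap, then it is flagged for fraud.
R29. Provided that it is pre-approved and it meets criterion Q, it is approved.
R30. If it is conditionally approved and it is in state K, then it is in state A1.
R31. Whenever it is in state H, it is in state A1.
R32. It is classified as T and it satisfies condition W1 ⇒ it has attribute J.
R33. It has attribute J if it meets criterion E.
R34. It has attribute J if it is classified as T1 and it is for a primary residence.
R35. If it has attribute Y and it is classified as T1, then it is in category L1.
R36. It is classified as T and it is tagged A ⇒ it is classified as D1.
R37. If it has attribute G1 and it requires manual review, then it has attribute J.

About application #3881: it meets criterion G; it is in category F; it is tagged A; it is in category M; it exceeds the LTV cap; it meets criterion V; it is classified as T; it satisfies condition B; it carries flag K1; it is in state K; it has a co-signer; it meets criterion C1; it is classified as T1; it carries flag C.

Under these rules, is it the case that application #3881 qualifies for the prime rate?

Forward chaining from the given facts derives: is tagged X, meets criterion Q, is pre-approved, has a credit score above the threshold, is in category B1, is approved, is classified as D1, is flagged for fraud, is in state S, is in category L1, is classified as M1, carries flag D, has a DTI below 40%, has attribute N, meets criterion P1, has attribute Y1, has verified income, has attribute G1.
The only rule concluding "it qualifies for the prime rate" is R8, which needs "it has attribute J"; that is never established.

No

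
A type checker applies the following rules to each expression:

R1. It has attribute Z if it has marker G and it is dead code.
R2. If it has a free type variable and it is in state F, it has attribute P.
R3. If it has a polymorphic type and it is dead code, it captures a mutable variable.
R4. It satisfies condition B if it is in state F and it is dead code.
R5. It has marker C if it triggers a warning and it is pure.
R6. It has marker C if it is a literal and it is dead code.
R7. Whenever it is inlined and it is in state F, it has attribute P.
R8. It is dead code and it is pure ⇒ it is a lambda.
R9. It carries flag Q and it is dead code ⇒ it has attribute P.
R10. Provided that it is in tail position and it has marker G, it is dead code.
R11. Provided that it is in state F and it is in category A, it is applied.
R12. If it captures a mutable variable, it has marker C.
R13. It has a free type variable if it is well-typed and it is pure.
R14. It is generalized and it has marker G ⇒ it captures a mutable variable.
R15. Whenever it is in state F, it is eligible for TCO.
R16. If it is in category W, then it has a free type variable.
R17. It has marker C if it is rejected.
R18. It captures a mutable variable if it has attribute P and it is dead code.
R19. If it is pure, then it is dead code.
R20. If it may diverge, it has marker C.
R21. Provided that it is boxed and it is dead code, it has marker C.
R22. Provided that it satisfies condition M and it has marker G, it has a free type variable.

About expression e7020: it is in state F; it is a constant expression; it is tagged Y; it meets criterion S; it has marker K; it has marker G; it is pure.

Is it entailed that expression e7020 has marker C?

No

Forward chaining from the given facts derives: is eligible for TCO, is dead code, has attribute Z, satisfies condition B, is a lambda.
Rules concluding "it has marker C": R5 needs "it triggers a warning"; R6 needs "it is a literal"; R12 needs "it captures a mutable variable"; R17 needs "it is rejected"; R20 needs "it may diverge"; R21 needs "it is boxed" — none of these are established.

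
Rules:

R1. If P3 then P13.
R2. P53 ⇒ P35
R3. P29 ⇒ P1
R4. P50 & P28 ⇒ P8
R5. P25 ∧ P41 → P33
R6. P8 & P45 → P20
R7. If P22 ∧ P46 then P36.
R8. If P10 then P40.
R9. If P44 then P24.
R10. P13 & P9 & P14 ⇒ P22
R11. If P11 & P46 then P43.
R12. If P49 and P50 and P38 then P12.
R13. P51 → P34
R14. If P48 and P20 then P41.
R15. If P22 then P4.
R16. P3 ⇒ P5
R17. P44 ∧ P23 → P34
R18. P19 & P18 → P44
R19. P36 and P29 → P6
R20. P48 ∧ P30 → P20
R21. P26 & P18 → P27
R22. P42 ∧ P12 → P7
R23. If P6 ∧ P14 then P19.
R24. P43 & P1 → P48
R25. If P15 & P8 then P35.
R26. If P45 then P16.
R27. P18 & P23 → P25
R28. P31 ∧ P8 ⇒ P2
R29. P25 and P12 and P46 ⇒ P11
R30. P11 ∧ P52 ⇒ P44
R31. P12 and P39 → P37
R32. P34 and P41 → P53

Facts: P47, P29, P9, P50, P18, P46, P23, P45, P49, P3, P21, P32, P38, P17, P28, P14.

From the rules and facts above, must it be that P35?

Yes

P13  (by R1: P3)
P1  (by R3: P29)
P8  (by R4: P50, P28)
P20  (by R6: P8, P45)
P22  (by R10: P13, P9, P14)
P12  (by R12: P49, P50, P38)
P25  (by R27: P18, P23)
P11  (by R29: P25, P12, P46)
P36  (by R7: P22, P46)
P43  (by R11: P11, P46)
P6  (by R19: P36, P29)
P19  (by R23: P6, P14)
P48  (by R24: P43, P1)
P41  (by R14: P48, P20)
P44  (by R18: P19, P18)
P34  (by R17: P44, P23)
P53  (by R32: P34, P41)
P35  (by R2: P53)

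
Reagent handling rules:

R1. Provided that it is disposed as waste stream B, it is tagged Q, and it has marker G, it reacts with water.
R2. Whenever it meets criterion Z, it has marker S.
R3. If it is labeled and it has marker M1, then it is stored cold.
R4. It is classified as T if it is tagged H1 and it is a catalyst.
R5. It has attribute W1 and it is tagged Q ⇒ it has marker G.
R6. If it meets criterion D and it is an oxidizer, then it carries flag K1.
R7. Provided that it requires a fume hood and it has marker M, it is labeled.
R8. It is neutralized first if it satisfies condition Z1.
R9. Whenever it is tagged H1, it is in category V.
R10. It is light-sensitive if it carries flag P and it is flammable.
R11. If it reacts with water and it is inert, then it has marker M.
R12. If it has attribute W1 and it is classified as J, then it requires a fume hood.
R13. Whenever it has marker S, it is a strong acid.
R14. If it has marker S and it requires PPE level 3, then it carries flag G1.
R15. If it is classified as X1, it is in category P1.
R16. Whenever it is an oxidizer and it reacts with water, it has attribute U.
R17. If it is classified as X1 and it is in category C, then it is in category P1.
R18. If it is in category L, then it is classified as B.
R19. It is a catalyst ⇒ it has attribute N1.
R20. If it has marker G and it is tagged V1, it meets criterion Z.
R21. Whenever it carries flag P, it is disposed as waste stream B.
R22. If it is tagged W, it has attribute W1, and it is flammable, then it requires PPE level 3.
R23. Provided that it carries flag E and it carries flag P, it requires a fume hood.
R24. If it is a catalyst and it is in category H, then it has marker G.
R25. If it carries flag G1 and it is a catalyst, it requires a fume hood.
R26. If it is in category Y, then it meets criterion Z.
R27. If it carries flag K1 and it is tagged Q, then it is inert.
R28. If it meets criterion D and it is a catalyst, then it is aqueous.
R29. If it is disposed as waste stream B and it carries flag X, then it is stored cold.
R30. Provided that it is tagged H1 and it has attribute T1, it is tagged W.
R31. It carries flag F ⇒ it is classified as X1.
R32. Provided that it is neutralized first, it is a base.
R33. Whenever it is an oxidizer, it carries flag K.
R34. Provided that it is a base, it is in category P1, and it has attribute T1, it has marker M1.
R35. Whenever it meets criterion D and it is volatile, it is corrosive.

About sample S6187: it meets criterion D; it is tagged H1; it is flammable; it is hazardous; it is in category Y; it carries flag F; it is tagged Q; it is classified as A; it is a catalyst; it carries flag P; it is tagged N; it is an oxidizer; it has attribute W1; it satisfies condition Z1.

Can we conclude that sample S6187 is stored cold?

No

Forward chaining from the given facts derives: is classified as T, has marker G, carries flag K1, is neutralized first, is in category V, is light-sensitive, has attribute N1, is disposed as waste stream B, meets criterion Z, is inert, is aqueous, is classified as X1, is a base, carries flag K, reacts with water, has marker S, has marker M, is a strong acid, is in category P1, has attribute U.
Rules concluding "it is stored cold": R3 needs "it is labeled"; R29 needs "it carries flag X" — none of these are established.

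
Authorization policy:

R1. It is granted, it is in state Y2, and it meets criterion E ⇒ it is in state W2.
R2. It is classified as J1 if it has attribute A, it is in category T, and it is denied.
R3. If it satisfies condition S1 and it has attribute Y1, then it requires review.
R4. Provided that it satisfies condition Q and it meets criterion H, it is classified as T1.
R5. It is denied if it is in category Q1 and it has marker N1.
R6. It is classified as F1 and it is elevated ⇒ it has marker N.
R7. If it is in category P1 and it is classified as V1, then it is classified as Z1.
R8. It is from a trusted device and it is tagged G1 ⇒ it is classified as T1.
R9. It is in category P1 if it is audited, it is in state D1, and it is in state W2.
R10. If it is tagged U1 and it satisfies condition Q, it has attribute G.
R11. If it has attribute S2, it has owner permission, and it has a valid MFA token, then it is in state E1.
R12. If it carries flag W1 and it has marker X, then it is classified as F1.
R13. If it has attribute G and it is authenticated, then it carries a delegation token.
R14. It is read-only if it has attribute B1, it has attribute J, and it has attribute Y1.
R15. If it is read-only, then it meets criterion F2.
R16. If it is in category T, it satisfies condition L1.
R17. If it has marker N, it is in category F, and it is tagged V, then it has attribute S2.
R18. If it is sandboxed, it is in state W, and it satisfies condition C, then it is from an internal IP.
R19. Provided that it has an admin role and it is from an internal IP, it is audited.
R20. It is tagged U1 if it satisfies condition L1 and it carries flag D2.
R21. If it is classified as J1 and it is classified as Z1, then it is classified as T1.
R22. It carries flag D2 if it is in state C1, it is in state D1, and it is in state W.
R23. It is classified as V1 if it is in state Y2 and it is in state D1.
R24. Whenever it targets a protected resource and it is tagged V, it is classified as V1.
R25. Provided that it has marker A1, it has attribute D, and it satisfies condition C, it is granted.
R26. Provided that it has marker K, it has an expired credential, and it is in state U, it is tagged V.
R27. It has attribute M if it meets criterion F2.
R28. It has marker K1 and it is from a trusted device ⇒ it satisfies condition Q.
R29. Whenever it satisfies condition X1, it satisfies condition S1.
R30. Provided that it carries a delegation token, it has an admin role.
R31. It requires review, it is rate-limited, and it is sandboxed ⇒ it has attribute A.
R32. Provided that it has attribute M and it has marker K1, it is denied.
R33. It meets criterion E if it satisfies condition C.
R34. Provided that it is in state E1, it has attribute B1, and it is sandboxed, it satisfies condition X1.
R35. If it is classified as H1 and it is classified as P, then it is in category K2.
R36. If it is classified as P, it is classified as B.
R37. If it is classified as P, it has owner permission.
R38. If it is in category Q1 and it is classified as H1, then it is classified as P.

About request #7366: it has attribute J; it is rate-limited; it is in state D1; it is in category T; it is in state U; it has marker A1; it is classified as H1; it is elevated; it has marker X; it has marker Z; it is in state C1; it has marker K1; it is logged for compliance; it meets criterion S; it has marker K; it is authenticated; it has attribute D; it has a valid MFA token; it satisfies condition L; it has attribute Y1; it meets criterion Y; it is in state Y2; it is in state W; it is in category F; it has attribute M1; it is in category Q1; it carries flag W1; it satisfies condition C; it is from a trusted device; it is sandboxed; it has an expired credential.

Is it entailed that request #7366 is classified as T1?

Forward chaining from the given facts derives: is classified as F1, satisfies condition L1, is from an internal IP, carries flag D2, is classified as V1, is granted, is tagged V, satisfies condition Q, meets criterion E, is classified as P, is in state W2, has marker N, has attribute S2, is tagged U1, is in category K2, is classified as B, has owner permission, has attribute G, is in state E1, carries a delegation token, has an admin role, is audited, is in category P1, is classified as Z1.
Rules concluding "it is classified as T1": R4 needs "it meets criterion H"; R8 needs "it is tagged G1"; R21 needs "it is classified as J1" — none of these are established.

No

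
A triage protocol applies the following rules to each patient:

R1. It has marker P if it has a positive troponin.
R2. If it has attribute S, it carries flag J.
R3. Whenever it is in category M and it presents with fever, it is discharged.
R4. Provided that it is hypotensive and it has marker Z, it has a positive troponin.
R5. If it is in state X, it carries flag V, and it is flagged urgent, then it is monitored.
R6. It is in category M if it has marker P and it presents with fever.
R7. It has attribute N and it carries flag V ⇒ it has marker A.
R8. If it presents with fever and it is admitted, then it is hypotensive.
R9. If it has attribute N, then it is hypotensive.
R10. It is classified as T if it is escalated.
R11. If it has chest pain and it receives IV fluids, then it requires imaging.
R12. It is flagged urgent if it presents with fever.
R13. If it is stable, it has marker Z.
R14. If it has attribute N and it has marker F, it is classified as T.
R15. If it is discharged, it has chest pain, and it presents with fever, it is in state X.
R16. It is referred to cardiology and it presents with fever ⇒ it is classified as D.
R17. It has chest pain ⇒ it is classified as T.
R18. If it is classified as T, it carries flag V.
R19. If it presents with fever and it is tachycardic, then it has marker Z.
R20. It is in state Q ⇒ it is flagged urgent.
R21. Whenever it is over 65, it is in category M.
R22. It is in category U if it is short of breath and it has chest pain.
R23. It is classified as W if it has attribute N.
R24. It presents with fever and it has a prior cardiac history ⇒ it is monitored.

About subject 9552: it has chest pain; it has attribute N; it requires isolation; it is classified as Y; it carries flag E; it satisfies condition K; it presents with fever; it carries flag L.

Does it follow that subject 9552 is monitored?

Forward chaining from the given facts derives: is hypotensive, is flagged urgent, is classified as T, carries flag V, is classified as W, has marker A.
Rules concluding "it is monitored": R5 needs "it is in state X"; R24 needs "it has a prior cardiac history" — none of these are established.

No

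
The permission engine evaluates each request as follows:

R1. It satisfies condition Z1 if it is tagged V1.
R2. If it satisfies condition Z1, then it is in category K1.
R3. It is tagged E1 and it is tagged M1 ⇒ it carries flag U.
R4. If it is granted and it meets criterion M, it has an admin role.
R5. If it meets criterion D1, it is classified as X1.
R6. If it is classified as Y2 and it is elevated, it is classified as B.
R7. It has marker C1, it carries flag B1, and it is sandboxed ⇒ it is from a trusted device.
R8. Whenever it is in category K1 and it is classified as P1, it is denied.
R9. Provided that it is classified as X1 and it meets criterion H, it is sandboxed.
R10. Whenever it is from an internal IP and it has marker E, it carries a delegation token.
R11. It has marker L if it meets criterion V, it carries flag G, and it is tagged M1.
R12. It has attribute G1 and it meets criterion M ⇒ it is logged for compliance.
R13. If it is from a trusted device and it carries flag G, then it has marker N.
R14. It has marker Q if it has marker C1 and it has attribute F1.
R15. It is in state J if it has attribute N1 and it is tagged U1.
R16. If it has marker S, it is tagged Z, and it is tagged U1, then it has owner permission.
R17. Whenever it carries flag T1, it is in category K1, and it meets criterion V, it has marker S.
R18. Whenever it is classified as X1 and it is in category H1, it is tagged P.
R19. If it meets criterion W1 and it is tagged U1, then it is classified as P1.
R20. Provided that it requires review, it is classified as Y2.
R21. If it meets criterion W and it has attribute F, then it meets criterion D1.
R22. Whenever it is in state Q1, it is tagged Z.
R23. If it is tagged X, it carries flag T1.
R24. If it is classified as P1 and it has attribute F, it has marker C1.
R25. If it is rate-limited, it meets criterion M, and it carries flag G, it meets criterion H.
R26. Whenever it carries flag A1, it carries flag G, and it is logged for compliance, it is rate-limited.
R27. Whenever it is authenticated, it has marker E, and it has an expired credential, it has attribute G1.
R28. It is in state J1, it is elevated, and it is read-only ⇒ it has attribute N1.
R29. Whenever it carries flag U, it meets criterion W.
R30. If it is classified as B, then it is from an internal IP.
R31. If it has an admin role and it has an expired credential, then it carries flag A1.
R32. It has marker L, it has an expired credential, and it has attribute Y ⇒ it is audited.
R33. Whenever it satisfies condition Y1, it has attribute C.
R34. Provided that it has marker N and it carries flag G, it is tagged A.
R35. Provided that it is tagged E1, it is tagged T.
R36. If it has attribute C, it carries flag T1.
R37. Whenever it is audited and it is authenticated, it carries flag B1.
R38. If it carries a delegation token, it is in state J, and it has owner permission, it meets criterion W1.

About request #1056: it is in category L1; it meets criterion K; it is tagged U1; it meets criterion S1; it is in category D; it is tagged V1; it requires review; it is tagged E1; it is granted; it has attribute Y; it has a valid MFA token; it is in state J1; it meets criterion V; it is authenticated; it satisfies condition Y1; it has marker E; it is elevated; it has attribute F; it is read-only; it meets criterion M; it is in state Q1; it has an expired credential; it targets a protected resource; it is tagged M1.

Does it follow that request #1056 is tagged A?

No

Forward chaining from the given facts derives: satisfies condition Z1, is in category K1, carries flag U, has an admin role, is classified as Y2, is tagged Z, has attribute G1, has attribute N1, meets criterion W, carries flag A1, has attribute C, is tagged T, carries flag T1, is classified as B, is logged for compliance, is in state J, has marker S, meets criterion D1, is from an internal IP, is classified as X1, carries a delegation token, has owner permission, meets criterion W1, is classified as P1, has marker C1, is denied.
The only rule concluding "it is tagged A" is R34, which needs "it has marker N"; that is never established.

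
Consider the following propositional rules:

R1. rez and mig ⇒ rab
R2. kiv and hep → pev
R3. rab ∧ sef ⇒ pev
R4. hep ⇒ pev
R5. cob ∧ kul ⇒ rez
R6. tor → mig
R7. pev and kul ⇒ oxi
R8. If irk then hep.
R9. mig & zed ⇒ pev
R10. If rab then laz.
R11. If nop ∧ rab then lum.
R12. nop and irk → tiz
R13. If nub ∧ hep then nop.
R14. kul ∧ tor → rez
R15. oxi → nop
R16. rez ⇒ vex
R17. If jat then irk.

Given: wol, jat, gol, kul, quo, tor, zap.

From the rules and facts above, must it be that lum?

mig  (by R6: tor)
rez  (by R14: kul, tor)
irk  (by R17: jat)
rab  (by R1: rez, mig)
hep  (by R8: irk)
pev  (by R4: hep)
oxi  (by R7: pev, kul)
nop  (by R15: oxi)
lum  (by R11: nop, rab)

Yes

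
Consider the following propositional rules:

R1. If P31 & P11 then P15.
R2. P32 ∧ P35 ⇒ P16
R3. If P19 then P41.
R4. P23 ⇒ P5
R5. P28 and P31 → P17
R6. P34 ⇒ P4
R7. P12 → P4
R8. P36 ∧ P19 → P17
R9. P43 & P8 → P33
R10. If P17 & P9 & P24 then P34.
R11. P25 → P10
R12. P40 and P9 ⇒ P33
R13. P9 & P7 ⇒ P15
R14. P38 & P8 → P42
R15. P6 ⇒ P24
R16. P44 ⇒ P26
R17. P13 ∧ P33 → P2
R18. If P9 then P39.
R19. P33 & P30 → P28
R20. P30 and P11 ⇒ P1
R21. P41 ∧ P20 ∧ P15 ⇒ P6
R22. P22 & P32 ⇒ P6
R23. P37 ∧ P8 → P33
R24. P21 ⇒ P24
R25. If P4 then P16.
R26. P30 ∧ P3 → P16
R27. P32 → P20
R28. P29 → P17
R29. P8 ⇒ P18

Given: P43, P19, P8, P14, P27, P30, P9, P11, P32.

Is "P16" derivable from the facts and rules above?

No

Forward chaining from the given facts derives: P41, P33, P39, P28, P1, P20, P18.
Rules concluding P16: R2 needs P35; R25 needs P4; R26 needs P3 — none of these are established.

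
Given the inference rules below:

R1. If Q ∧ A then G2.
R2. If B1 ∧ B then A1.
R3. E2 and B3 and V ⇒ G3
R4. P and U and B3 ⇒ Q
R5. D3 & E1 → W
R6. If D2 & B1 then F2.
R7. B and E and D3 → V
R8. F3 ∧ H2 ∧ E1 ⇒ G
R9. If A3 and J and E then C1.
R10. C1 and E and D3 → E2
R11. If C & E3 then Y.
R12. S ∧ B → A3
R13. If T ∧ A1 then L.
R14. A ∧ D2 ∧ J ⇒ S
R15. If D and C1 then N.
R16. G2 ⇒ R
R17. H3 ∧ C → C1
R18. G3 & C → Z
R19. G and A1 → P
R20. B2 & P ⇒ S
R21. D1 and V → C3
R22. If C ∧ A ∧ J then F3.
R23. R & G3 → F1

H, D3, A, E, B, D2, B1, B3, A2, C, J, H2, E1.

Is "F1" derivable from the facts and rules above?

No

Forward chaining from the given facts derives: A1, W, F2, V, S, F3, G, A3, P, C1, E2, G3, Z.
The only rule concluding F1 is R23, which needs R; that is never established.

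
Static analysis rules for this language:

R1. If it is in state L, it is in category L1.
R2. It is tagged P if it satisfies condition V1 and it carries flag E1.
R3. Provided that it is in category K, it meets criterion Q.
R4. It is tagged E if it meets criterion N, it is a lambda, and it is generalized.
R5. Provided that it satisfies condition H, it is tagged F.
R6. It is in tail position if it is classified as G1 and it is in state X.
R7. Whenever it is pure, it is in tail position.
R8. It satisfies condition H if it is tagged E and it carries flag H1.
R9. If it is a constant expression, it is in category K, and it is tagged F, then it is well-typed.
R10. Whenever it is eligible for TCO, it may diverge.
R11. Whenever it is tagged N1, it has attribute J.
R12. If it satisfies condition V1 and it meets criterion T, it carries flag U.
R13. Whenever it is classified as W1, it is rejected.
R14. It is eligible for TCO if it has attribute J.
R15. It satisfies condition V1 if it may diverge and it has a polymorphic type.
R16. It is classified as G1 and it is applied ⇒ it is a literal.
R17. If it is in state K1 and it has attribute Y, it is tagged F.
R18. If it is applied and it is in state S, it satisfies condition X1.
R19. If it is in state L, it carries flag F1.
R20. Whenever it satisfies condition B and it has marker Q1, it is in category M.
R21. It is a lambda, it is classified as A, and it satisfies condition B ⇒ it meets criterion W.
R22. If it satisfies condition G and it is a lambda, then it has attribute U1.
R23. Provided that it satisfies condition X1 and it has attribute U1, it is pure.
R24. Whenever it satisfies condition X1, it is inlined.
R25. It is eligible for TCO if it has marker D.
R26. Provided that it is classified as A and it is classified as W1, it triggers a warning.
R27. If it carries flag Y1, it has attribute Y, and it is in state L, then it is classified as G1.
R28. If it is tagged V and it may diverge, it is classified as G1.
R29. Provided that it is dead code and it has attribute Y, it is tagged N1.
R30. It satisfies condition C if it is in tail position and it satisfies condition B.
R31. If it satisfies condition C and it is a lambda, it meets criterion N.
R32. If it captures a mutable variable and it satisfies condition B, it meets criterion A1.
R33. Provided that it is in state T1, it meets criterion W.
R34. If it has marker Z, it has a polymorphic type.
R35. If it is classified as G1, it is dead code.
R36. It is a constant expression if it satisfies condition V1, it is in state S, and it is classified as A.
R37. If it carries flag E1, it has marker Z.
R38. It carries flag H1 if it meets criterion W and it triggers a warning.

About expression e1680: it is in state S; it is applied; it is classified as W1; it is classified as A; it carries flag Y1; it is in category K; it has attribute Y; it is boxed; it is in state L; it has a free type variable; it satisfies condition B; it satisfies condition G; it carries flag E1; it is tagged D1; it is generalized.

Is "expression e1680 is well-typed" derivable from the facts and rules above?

No

Forward chaining from the given facts derives: is in category L1, meets criterion Q, is rejected, satisfies condition X1, carries flag F1, is inlined, triggers a warning, is classified as G1, is dead code, has marker Z, is a literal, is tagged N1, has a polymorphic type, has attribute J, is eligible for TCO, may diverge, satisfies condition V1, is a constant expression, is tagged P.
The only rule concluding "it is well-typed" is R9, which needs "it is tagged F"; that is never established.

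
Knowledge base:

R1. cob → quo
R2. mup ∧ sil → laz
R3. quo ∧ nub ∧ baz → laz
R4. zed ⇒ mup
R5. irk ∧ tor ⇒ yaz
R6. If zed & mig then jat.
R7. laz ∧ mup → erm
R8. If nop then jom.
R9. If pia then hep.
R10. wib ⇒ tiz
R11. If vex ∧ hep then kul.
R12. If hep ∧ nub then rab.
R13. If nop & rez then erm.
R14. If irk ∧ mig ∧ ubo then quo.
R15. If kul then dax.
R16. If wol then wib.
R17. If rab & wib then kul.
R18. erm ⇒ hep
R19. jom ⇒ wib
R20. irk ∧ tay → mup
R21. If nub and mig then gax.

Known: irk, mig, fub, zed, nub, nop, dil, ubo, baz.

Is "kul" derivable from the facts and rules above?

mup  (by R4: zed)
jom  (by R8: nop)
quo  (by R14: irk, mig, ubo)
wib  (by R19: jom)
laz  (by R3: quo, nub, baz)
erm  (by R7: laz, mup)
hep  (by R18: erm)
rab  (by R12: hep, nub)
kul  (by R17: rab, wib)

Yes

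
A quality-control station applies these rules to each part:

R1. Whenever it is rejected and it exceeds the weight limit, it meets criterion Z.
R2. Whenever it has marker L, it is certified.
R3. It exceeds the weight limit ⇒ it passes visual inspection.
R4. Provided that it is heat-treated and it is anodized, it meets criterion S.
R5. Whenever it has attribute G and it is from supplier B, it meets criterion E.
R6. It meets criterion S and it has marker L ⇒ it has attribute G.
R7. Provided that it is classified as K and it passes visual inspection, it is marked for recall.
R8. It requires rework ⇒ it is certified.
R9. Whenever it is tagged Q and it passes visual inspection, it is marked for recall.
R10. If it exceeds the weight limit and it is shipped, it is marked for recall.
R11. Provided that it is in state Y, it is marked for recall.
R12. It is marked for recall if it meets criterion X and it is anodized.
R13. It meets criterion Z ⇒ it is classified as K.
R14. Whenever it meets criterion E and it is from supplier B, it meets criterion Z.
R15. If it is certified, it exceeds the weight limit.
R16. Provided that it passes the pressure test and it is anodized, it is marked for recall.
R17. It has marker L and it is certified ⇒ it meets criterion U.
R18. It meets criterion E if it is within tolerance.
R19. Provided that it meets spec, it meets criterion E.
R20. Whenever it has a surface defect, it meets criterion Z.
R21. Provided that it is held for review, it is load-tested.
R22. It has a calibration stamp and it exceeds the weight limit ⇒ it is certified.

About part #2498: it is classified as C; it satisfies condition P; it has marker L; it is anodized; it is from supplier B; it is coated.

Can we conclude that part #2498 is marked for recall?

No

Forward chaining from the given facts derives: is certified, exceeds the weight limit, meets criterion U, passes visual inspection.
Rules concluding "it is marked for recall": R7 needs "it is classified as K"; R9 needs "it is tagged Q"; R10 needs "it is shipped"; R11 needs "it is in state Y"; R12 needs "it meets criterion X"; R16 needs "it passes the pressure test" — none of these are established.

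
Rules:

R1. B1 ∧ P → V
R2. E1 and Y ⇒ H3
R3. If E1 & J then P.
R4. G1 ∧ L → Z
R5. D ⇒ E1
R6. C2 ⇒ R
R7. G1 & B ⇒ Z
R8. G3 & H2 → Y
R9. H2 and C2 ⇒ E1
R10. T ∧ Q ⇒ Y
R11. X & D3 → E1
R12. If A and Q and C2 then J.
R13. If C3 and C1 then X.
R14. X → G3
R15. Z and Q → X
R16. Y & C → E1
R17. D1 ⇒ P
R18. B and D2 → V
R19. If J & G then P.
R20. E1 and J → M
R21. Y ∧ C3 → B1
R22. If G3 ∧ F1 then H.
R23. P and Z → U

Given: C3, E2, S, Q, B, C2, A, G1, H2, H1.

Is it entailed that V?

Z  (by R7: G1, B)
E1  (by R9: H2, C2)
J  (by R12: A, Q, C2)
X  (by R15: Z, Q)
P  (by R3: E1, J)
G3  (by R14: X)
Y  (by R8: G3, H2)
B1  (by R21: Y, C3)
V  (by R1: B1, P)

Yes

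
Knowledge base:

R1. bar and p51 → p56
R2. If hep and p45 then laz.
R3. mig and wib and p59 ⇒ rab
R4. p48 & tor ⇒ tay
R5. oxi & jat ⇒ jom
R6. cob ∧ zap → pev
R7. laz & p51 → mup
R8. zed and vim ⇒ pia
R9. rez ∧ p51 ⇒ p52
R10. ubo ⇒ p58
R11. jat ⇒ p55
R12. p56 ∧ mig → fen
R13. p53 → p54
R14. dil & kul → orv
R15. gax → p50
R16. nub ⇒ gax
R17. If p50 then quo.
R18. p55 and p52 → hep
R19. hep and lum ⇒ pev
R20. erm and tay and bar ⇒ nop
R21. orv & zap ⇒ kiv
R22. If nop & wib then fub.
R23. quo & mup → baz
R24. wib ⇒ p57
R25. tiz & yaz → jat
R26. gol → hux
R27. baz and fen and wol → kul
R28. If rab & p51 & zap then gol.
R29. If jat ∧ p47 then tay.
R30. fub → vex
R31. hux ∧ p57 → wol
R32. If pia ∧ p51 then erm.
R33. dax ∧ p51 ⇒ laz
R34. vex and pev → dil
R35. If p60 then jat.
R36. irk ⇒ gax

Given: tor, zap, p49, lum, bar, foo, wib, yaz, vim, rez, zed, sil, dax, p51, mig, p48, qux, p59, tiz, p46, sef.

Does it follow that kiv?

Forward chaining from the given facts derives: p56, rab, tay, pia, p52, fen, p57, jat, gol, erm, laz, mup, p55, hep, pev, nop, fub, hux, vex, wol, dil.
The only rule concluding kiv is R21, which needs orv; that is never established.

No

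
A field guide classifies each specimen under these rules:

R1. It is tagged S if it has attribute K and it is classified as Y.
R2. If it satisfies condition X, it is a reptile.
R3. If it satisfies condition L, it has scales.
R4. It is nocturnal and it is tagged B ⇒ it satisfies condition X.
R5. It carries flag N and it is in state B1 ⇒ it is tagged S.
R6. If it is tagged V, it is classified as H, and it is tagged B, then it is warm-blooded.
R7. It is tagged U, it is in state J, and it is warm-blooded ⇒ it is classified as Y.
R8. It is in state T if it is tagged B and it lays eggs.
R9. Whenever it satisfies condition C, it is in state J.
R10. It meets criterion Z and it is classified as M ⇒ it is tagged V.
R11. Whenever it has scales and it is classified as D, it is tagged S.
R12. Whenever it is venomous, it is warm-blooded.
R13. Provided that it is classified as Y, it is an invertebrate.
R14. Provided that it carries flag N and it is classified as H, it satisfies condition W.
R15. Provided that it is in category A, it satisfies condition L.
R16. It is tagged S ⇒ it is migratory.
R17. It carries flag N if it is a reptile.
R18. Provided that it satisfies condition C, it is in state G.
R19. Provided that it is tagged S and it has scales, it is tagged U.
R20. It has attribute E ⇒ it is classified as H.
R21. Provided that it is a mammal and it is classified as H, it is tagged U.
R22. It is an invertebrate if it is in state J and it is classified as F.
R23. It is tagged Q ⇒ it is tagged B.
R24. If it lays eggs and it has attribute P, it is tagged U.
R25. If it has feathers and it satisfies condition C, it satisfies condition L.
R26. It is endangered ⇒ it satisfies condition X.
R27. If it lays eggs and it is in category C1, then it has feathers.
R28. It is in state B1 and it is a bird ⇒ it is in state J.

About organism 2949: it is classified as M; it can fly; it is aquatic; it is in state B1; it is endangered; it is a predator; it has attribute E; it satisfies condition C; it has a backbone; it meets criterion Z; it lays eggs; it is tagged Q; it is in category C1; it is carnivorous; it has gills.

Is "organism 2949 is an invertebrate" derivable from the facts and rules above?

By R9 (it satisfies condition C): it is in state J.
By R10 (it meets criterion Z, it is classified as M): it is tagged V.
By R20 (it has attribute E): it is classified as H.
By R23 (it is tagged Q): it is tagged B.
By R26 (it is endangered): it satisfies condition X.
By R27 (it lays eggs, it is in category C1): it has feathers.
By R2 (it satisfies condition X): it is a reptile.
By R6 (it is tagged V, it is classified as H, it is tagged B): it is warm-blooded.
By R17 (it is a reptile): it carries flag N.
By R25 (it has feathers, it satisfies condition C): it satisfies condition L.
By R3 (it satisfies condition L): it has scales.
By R5 (it carries flag N, it is in state B1): it is tagged S.
By R19 (it is tagged S, it has scales): it is tagged U.
By R7 (it is tagged U, it is in state J, it is warm-blooded): it is classified as Y.
By R13 (it is classified as Y): it is an invertebrate.

Yes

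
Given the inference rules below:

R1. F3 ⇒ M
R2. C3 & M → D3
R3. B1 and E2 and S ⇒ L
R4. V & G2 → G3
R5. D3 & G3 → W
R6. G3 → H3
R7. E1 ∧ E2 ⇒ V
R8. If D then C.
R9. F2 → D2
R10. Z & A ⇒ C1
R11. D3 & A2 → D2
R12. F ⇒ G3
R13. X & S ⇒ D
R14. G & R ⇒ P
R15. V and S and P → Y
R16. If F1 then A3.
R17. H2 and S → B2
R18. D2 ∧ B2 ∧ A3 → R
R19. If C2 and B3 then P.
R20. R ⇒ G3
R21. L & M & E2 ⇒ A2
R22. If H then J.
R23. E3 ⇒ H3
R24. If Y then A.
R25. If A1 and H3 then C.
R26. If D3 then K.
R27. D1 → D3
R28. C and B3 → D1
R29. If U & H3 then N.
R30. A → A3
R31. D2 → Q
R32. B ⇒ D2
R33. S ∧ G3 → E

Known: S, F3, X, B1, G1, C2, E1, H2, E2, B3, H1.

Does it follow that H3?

Yes

M  (by R1: F3)
L  (by R3: B1, E2, S)
V  (by R7: E1, E2)
D  (by R13: X, S)
B2  (by R17: H2, S)
P  (by R19: C2, B3)
A2  (by R21: L, M, E2)
C  (by R8: D)
Y  (by R15: V, S, P)
A  (by R24: Y)
D1  (by R28: C, B3)
A3  (by R30: A)
D3  (by R27: D1)
D2  (by R11: D3, A2)
R  (by R18: D2, B2, A3)
G3  (by R20: R)
H3  (by R6: G3)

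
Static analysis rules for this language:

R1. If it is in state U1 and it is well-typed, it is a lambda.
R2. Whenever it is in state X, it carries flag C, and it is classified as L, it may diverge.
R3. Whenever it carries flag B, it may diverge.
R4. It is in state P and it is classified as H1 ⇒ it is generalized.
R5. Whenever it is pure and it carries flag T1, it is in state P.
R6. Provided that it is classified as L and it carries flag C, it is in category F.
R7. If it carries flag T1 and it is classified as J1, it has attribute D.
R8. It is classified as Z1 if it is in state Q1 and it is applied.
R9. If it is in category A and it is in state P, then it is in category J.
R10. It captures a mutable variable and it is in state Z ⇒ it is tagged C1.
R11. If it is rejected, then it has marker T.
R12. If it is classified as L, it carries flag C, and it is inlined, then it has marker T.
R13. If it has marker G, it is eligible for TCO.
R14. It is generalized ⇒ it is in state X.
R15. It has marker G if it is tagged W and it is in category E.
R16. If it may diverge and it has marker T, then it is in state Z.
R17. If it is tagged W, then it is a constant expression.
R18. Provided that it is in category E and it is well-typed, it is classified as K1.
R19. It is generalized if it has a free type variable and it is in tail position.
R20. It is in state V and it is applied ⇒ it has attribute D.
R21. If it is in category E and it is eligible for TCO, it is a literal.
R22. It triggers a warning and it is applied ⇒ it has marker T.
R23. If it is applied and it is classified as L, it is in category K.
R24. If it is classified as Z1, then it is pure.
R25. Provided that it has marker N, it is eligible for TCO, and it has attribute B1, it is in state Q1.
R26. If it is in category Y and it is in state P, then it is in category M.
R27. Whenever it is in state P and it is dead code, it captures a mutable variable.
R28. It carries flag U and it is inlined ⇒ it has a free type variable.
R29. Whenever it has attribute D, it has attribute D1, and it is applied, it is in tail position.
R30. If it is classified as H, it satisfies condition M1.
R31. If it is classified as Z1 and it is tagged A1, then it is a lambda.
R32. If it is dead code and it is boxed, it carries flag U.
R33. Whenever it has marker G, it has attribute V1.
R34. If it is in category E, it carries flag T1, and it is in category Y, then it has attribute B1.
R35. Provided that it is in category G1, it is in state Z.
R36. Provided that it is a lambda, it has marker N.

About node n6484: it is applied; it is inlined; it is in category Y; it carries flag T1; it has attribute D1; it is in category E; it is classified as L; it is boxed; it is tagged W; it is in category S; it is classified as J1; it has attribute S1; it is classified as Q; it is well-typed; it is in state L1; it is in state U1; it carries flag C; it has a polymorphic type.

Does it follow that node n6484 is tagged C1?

Forward chaining from the given facts derives: is a lambda, is in category F, has attribute D, has marker T, has marker G, is a constant expression, is classified as K1, is in category K, is in tail position, has attribute V1, has attribute B1, has marker N, is eligible for TCO, is a literal, is in state Q1, is classified as Z1, is pure, is in state P, is in category M.
The only rule concluding "it is tagged C1" is R10, which needs "it captures a mutable variable"; that is never established.

No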